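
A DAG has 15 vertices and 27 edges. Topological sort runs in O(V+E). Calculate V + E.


V = 15 (vertex processing)
E = 27 (edge processing)
V + E = 15 + 27 = 42


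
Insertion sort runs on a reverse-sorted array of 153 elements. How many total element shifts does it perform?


Sum of shifts = 1 + 2 + 3 + ... + 152
= 153 * 152 / 2
= 23256 / 2
= 11628


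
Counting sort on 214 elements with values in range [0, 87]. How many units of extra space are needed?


Output array size: 214 (to store sorted result)
Count array size: 88 (one slot per possible value, range 0 to 87)
Total extra space = 214 + 88 = 302


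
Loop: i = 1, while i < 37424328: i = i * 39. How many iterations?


i multiplies by 39 each step:
i = 1 -> 39 -> 1521 -> 59319 -> 2313441 -> 90224199 (stop)
Iterations = ceil(log_39(37424328)) = 5


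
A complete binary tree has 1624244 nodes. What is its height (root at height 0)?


In a complete binary tree, level k holds nodes 2^k .. 2^(k+1)-1 (1-indexed).
Height = floor(log2(n)) = floor(log2(1624244)) = 20
Check: 2^20 = 1048576 <= 1624244 < 2097152 = 2^21


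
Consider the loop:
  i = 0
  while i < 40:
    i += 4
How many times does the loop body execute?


Starting at i = 0, each iteration adds 4.
Iterations until i >= 40:
  Iteration 1: i = 0 -> i = 4
  Iteration 2: i = 4 -> i = 8
  Iteration 3: i = 8 -> i = 12
  Iteration 4: i = 12 -> i = 16
  Iteration 5: i = 16 -> i = 20
  Iteration 6: i = 20 -> i = 24
  Iteration 7: i = 24 -> i = 28
  Iteration 8: i = 28 -> i = 32
  ... continuing ...
Total iterations = ceil(40/4) = 10


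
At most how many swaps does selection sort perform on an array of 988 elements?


Each of the 987 passes places one element in its final position.
Pass 1: swap minimum into position 0
Pass 2: swap minimum of remaining into position 1
...
Pass 987: last two elements, one swap
Maximum swaps = 988 - 1 = 987


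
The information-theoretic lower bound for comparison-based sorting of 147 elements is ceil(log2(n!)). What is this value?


A binary decision tree of height h has at most 2^h leaves and needs at least n! of them, so h >= ceil(log2(n!)).
147! is far too large to multiply out, so use Stirling's series:
  ln(n!) ~ n ln n - n + (1/2) ln(2 pi n) + 1/(12n)  (error below 1/(360 n^3), negligible here)
  ln(147) = 4.9904326
  n ln n = 147 * 4.9904326 = 733.5936
  (1/2) ln(2 pi * 147) = (1/2) ln(923.6282) = 3.4142
  1/(12*147) = 0.0006
  ln(147!) ~ 733.5936 - 147 + 3.4142 + 0.0006 = 590.0084
Convert to base 2: log2(147!) = 590.0084 / ln 2 = 590.0084 / 0.69314718 = 851.2022
ceil(851.2022) = 852


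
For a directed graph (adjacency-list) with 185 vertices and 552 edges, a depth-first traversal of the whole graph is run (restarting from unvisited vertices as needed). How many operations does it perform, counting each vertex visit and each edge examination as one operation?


A full DFS traversal visits each vertex once and examines each edge once.
V = 185
E = 552
Sum = 185 + 552 = 737


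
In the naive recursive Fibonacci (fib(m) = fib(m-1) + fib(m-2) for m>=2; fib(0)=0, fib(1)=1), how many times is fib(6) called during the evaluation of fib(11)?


Let N(m) = number of times fib(m) is called while evaluating fib(11).
N(11) = 1 (the initial call).
N(10) = 1 (only fib(11) calls it).
For 1 <= m <= 9: fib(m) is called by fib(m+1) and fib(m+2), so
  N(m) = N(m+1) + N(m+2).
fib(0) is called only by fib(2), so N(0) = N(2).
Walk down from m=11:
  N(11)=1, N(10)=1, N(9)=2, N(8)=3, N(7)=5, N(6)=8
N(6) = 8


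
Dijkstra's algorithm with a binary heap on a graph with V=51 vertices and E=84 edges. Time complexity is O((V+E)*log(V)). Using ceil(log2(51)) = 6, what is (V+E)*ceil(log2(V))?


Dijkstra with a binary heap: each vertex is extracted once, each edge may relax once.
Each heap operation costs O(log V).
V + E = 51 + 84 = 135
ceil(log2(51)) = 6 (since 2^5 = 32 < 51 <= 64 = 2^6)
Total heap work = (V+E) * ceil(log2(V)) = 135 * 6 = 810


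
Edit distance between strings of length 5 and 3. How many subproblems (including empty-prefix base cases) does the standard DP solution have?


The table includes base cases (empty prefixes).
Rows: (m+1) = 6
Columns: (n+1) = 4
Total = 6 * 4 = 24


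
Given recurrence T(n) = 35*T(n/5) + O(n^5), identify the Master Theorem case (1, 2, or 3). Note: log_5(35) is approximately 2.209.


Master Theorem parameters: a=35, b=5, c=5
log_b(a) = 2.209
Compare b^c with a: 5^5 = 3125 > 35, so c > log_b(a).
Comparing c=5 vs log_b(a)=2.209:
5 > 2.209 => Case 3
Result: T(n) = O(n^5)
Master Theorem case = 3


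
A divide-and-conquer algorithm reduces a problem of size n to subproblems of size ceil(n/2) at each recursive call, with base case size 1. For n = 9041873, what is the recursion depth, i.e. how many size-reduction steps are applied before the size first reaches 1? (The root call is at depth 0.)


Each step divides the size by 2 (rounding up); after k steps the size is ceil(n/2^k), which equals 1 exactly when 2^k >= n.
So the depth is the smallest k with 2^k >= 9041873, i.e. ceil(log_2(9041873)).
2^23 = 8388608 < 9041873 <= 16777216 = 2^24
Recursion depth = 24


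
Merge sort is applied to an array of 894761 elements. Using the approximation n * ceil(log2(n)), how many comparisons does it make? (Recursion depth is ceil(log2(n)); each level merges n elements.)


Merge sort divides the array into halves recursively.
Number of levels = ceil(log2(894761)) = 20
At each level, approximately n = 894761 comparisons are needed for merging.
Total comparisons ~ n * ceil(log2(n)) = 894761 * 20 = 17895220


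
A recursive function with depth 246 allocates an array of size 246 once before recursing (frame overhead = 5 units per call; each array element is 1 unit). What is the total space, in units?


Array allocation: 246 units (allocated once)
Stack frames: 246 deep * 5 per frame = 1230 units
Total = 246 + 1230 = 1476


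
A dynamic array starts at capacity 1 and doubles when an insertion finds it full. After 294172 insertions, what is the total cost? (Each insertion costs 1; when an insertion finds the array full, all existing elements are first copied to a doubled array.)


Insertion cost: 294172 (one per element)
Resizes occur just before inserting elements 2, 3, 5, 9, ...
Elements copied at each resize: 1 + 2 + 4 + 8 + 16 + 32 + 64 + 128 + 256 + 512 + 1024 + 2048 + 4096 + 8192 + 16384 + 32768 + 65536 + 131072 + 262144
Sum of copies = 524287 (geometric series: 2^k - 1)
Total = 294172 + 524287 = 818459


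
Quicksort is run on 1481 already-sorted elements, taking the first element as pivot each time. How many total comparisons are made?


Sum of comparisons per partition:
1480 + 1479 + ... + 1 + 0
= 1481 * (1481 - 1) / 2
= 1481 * 1480 / 2
= 1095940


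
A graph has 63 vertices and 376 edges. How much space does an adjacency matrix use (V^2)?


Adjacency matrix: V x V grid of entries
Space = V^2 = 63^2 = 63 * 63 = 3969


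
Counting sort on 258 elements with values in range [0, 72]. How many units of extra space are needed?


Output array size: 258 (to store sorted result)
Count array size: 73 (one slot per possible value, range 0 to 72)
Total extra space = 258 + 73 = 331


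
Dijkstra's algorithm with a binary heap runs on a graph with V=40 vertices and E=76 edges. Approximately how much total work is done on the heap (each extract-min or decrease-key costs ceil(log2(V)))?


Dijkstra with a binary heap: each vertex is extracted once, each edge may relax once.
Each heap operation costs O(log V).
V + E = 40 + 76 = 116
ceil(log2(40)) = 6 (since 2^5 = 32 < 40 <= 64 = 2^6)
Total heap work = (V+E) * ceil(log2(V)) = 116 * 6 = 696


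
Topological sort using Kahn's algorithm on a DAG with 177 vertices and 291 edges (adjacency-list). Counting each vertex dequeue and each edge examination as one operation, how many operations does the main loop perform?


Kahn's algorithm:
  1. Compute in-degrees: O(V + E)
  2. Process queue: each vertex dequeued once (O(V))
     each edge examined once (O(E))
Total = V + E = 177 + 291 = 468


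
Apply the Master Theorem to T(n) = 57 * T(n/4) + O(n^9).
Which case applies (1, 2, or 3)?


The Master Theorem: T(n) = a*T(n/b) + O(n^c)
  a = 57, b = 4, c = 9
log_b(a) = log_4(57) ~ 2.916
Compare b^c with a: 4^9 = 262144 > 57, so c > log_b(a).
Since c > log_b(a), Case 3 applies.
T(n) = O(n^9)
Master Theorem case = 3


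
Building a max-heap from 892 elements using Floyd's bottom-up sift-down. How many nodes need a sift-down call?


In a heap of 892 elements (0-indexed array):
  Last element index: 891
  Parent of last element: floor((891 - 1) / 2) = 445
  Internal nodes: indices 0 to 445
  Count = floor(892/2) = 446


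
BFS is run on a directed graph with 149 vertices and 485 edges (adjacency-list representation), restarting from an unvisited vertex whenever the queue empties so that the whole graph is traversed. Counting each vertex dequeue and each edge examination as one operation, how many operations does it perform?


A full BFS traversal dequeues each vertex exactly once and examines each directed edge exactly once.
V = 149 (vertex processing cost)
E = 485 (edge examination cost)
Total operations proportional to V + E = 149 + 485 = 634


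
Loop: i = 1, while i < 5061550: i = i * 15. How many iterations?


i multiplies by 15 each step:
i = 1 -> 15 -> 225 -> 3375 -> 50625 -> 759375 -> 11390625 (stop)
Iterations = ceil(log_15(5061550)) = 6


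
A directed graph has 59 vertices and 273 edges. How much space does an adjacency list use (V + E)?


Adjacency list: one list head per vertex + one entry per edge
Vertex heads: 59
Edge entries: 273
Total = 59 + 273 = 332


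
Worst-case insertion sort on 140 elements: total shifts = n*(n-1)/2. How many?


Sum of shifts = 1 + 2 + 3 + ... + 139
= 140 * 139 / 2
= 19460 / 2
= 9730


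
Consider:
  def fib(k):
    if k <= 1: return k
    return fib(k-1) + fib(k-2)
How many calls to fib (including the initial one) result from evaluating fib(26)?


Let C(m) = total calls to evaluate fib(m). Then C(0)=C(1)=1, and
C(m) = 1 + C(m-1) + C(m-2) for m >= 2.
Build the table (each entry = 1 + previous two):
  C(0) = 1
  C(1) = 1
  C(2) = 1 + 1 + 1 = 3
  C(3) = 1 + 3 + 1 = 5
  C(4) = 1 + 5 + 3 = 9
  C(5) = 1 + 9 + 5 = 15
  C(6) = 1 + 15 + 9 = 25
  C(7) = 1 + 25 + 15 = 41
  C(8) = 1 + 41 + 25 = 67
  C(9) = 1 + 67 + 41 = 109
  C(10) = 1 + 109 + 67 = 177
  C(11) = 1 + 177 + 109 = 287
  C(12) = 1 + 287 + 177 = 465
  C(13) = 1 + 465 + 287 = 753
  C(14) = 1 + 753 + 465 = 1219
  C(15) = 1 + 1219 + 753 = 1973
  C(16) = 1 + 1973 + 1219 = 3193
  C(17) = 1 + 3193 + 1973 = 5167
  C(18) = 1 + 5167 + 3193 = 8361
  C(19) = 1 + 8361 + 5167 = 13529
  C(20) = 1 + 13529 + 8361 = 21891
  C(21) = 1 + 21891 + 13529 = 35421
  C(22) = 1 + 35421 + 21891 = 57313
  C(23) = 1 + 57313 + 35421 = 92735
  C(24) = 1 + 92735 + 57313 = 150049
  C(25) = 1 + 150049 + 92735 = 242785
  C(26) = 1 + 242785 + 150049 = 392835
Total calls for fib(26) = 392835


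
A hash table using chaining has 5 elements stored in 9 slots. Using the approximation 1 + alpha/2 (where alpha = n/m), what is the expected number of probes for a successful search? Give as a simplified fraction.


Load factor alpha = n/m = 5/9
Expected probes = 1 + alpha/2 = 1 + 5/(2*9)
= 1 + 5/18
= 18/18 + 5/18
= 23/18


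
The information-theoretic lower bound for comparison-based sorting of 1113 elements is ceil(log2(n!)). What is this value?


A binary decision tree of height h has at most 2^h leaves and needs at least n! of them, so h >= ceil(log2(n!)).
1113! is far too large to multiply out, so use Stirling's series:
  ln(n!) ~ n ln n - n + (1/2) ln(2 pi n) + 1/(12n)  (error below 1/(360 n^3), negligible here)
  ln(1113) = 7.0148144
  n ln n = 1113 * 7.0148144 = 7807.4884
  (1/2) ln(2 pi * 1113) = (1/2) ln(6993.1852) = 4.4263
  1/(12*1113) = 0.0001
  ln(1113!) ~ 7807.4884 - 1113 + 4.4263 + 0.0001 = 6698.9148
Convert to base 2: log2(1113!) = 6698.9148 / ln 2 = 6698.9148 / 0.69314718 = 9664.4912
ceil(9664.4912) = 9665


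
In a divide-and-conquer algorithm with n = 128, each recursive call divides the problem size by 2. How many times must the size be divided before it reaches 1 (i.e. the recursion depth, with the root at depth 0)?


Number of divisions = log_2(128)
Sizes: 128 -> 64 -> 32 -> 16 -> 8 -> 4 -> 2 -> 1 (7 divisions)
Recursion depth = 7


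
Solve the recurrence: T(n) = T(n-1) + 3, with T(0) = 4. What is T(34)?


Unrolling the recurrence:
T(34) = T(33) + 3
       = T(32) + 3 + 3
       = T(31) + 3*3
       ...
       = T(0) + 3*34
       = 4 + 102 = 106


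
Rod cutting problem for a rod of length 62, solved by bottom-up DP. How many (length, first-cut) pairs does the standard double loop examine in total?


For each subproblem length i = 1..62, the inner loop considers i possible first cuts.
Total = 1 + 2 + ... + 62
= 62*(62+1)/2
= 62*63/2 = 1953


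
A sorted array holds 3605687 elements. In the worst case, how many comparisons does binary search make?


Halving sequence: 3605687 -> 1802843 -> 901421 -> 450710 -> 225355 -> 112677 -> 56338 -> 28169 -> 14084 -> 7042 -> 3521 -> 1760 -> 880 -> 440 -> 220 -> 110 -> 55 -> 27 -> 13 -> 6 -> 3 -> 1
Number of halvings = 21
Max comparisons = 21 + 1 = 22


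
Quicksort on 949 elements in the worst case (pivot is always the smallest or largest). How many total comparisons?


In the worst case, each partition step picks the worst pivot:
  Partition 1: 948 comparisons (n-1 elements to compare)
  Partition 2: 947 comparisons
  Partition 3: 946 comparisons
  Partition 4: 945 comparisons
  Partition 5: 944 comparisons
  ...
  Last partition: 0 comparisons
Total = (n-1) + (n-2) + ... + 1 + 0 = n*(n-1)/2
= 949*948/2 = 449826


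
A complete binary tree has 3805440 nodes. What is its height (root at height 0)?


In a complete binary tree, level k holds nodes 2^k .. 2^(k+1)-1 (1-indexed).
Height = floor(log2(n)) = floor(log2(3805440)) = 21
Check: 2^21 = 2097152 <= 3805440 < 4194304 = 2^22


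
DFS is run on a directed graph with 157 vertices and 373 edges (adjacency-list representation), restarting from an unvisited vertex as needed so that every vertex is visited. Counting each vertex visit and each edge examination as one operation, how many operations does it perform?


A full DFS traversal processes each vertex exactly once (push/pop on stack).
Each directed edge is examined once.
V = 157, E = 373
V + E = 530


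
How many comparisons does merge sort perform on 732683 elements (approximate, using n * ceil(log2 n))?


Recursion depth: ceil(log2(732683)) = 20
Each recursion level merges n = 732683 elements
Total = 732683 * 20 = 14653660


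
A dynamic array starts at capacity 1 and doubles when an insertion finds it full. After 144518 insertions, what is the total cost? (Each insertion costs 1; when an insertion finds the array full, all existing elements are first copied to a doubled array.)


Insertion cost: 144518 (one per element)
Resizes occur just before inserting elements 2, 3, 5, 9, ...
Elements copied at each resize: 1 + 2 + 4 + 8 + 16 + 32 + 64 + 128 + 256 + 512 + 1024 + 2048 + 4096 + 8192 + 16384 + 32768 + 65536 + 131072
Sum of copies = 262143 (geometric series: 2^k - 1)
Total = 144518 + 262143 = 406661


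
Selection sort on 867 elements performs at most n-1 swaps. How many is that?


Each of the 866 passes places one element in its final position.
Pass 1: swap minimum into position 0
Pass 2: swap minimum of remaining into position 1
...
Pass 866: last two elements, one swap
Maximum swaps = 867 - 1 = 866


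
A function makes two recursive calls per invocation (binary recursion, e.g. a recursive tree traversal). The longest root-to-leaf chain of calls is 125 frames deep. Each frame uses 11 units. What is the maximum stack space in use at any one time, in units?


Binary recursion: the two calls run one after the other, so only one root-to-leaf chain of frames is on the stack at a time.
Maximum depth (longest chain) = 125 frames
Each frame = 11 units
Max stack space = 125 * 11 = 1375


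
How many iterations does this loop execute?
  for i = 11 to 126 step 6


The loop variable i takes values starting at 11 and increments by 6 each iteration.
Sequence: i = 11, 17, 23, 29, 35, 41, 47, 53, 59, ...
The upper bound 126 is inclusive, so the count is floor((last - first) / step) + 1:
floor((126 - 11) / 6) + 1 = floor(115/6) + 1 = 19 + 1 = 20


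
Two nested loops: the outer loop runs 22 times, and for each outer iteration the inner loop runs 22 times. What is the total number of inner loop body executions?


Outer loop: 22 iterations
Inner loop: 22 iterations per outer iteration
Total = 22 * 22 = 484


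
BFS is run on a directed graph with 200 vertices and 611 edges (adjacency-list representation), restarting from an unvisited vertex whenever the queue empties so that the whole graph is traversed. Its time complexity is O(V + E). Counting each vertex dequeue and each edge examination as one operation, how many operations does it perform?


A full BFS traversal dequeues each vertex exactly once and examines each directed edge exactly once.
V = 200 (vertex processing cost)
E = 611 (edge examination cost)
Total operations proportional to V + E = 200 + 611 = 811


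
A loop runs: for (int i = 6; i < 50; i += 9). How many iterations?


Loop starts at i = 6, increments by 9, stops when i >= 50.
Number of iterations = ceil((50 - 6) / 9)
= ceil(44 / 9)
= 5


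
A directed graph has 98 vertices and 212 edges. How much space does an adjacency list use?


Adjacency list: one list head per vertex + one entry per edge
Vertex heads: 98
Edge entries: 212
Total = 98 + 212 = 310


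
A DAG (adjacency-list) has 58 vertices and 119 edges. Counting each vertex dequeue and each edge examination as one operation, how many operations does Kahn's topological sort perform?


V = 58 (vertex processing)
E = 119 (edge processing)
V + E = 58 + 119 = 177


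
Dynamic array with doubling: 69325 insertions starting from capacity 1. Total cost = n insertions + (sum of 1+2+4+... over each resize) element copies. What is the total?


n = 69325
Insertion costs: 69325
Resizes copy 1, 2, 4, ... up to the largest power of 2 that is <= n-1 = 69324, i.e. 65536.
Copy costs = 1 + 2 + 4 + 8 + 16 + 32 + 64 + 128 + 256 + 512 + 1024 + 2048 + 4096 + 8192 + 16384 + 32768 + 65536 = 131071
Total = 69325 + 131071 = 200396


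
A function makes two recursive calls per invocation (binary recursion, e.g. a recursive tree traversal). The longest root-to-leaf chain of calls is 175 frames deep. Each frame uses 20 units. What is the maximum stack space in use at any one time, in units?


Binary recursion: the two calls run one after the other, so only one root-to-leaf chain of frames is on the stack at a time.
Maximum depth (longest chain) = 175 frames
Each frame = 20 units
Max stack space = 175 * 20 = 3500


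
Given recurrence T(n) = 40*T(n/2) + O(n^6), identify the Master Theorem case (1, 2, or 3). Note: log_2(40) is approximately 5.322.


Master Theorem parameters: a=40, b=2, c=6
log_b(a) = 5.322
Compare b^c with a: 2^6 = 64 > 40, so c > log_b(a).
Comparing c=6 vs log_b(a)=5.322:
6 > 5.322 => Case 3
Result: T(n) = O(n^6)
Master Theorem case = 3


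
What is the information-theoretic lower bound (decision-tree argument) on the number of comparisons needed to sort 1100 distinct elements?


A binary decision tree of height h has at most 2^h leaves and needs at least n! of them, so h >= ceil(log2(n!)).
1100! is far too large to multiply out, so use Stirling's series:
  ln(n!) ~ n ln n - n + (1/2) ln(2 pi n) + 1/(12n)  (error below 1/(360 n^3), negligible here)
  ln(1100) = 7.0030655
  n ln n = 1100 * 7.0030655 = 7703.3720
  (1/2) ln(2 pi * 1100) = (1/2) ln(6911.5038) = 4.4205
  1/(12*1100) = 0.0001
  ln(1100!) ~ 7703.3720 - 1100 + 4.4205 + 0.0001 = 6607.7926
Convert to base 2: log2(1100!) = 6607.7926 / ln 2 = 6607.7926 / 0.69314718 = 9533.0296
ceil(9533.0296) = 9534


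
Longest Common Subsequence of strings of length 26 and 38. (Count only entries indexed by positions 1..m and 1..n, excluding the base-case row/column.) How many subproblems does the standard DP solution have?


DP table indexed by positions in both strings.
First string: 26 positions
Second string: 38 positions
Total = 26 * 38 = 988


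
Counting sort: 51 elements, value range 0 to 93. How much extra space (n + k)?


n = 51 (output array)
k = 94 (count array for 94 distinct values)
Extra space = 51 + 94 = 145


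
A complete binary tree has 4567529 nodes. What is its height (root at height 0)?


In a complete binary tree, level k holds nodes 2^k .. 2^(k+1)-1 (1-indexed).
Height = floor(log2(n)) = floor(log2(4567529)) = 22
Check: 2^22 = 4194304 <= 4567529 < 8388608 = 2^23


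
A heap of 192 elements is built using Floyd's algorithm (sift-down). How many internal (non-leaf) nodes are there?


Leaf nodes occupy roughly half the array.
Sift-down is called for each internal node, starting from the last one.
Internal nodes = floor(n/2) = floor(192/2) = 96


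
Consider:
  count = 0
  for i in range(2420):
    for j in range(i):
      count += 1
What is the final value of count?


For each i, the inner loop runs i times:
  i=0: inner runs 0 times
  i=1: inner runs 1 time
  i=2: inner runs 2 times
  i=3: inner runs 3 times
  i=4: inner runs 4 times
  i=5: inner runs 5 times
  i=6: inner runs 6 times
  i=7: inner runs 7 times
  ...
Total = 0 + 1 + 2 + ... + 2419 = 2420*(2420-1)/2 = 2926990


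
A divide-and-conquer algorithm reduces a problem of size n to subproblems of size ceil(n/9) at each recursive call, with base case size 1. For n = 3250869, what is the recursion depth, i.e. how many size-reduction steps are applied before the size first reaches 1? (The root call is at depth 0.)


Each step divides the size by 9 (rounding up); after k steps the size is ceil(n/9^k), which equals 1 exactly when 9^k >= n.
So the depth is the smallest k with 9^k >= 3250869, i.e. ceil(log_9(3250869)).
9^6 = 531441 < 3250869 <= 4782969 = 9^7
Recursion depth = 7


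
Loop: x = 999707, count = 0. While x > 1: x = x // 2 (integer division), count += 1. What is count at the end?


The variable x halves each step:
x = 999707 -> 499853 -> 249926 -> 124963 -> 62481 -> 31240 -> 15620 -> 7810 -> 3905 -> 1952 -> 976 -> 488 -> 244 -> 122 -> 61 -> 30 -> 15 -> 7 -> 3 -> 1
Number of halvings = floor(log2(999707)) = 19


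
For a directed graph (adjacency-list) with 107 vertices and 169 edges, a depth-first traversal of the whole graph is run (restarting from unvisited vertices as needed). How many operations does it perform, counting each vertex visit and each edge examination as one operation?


A full DFS traversal visits each vertex once and examines each edge once.
V = 107
E = 169
Sum = 107 + 169 = 276


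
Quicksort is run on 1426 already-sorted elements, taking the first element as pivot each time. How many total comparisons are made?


Sum of comparisons per partition:
1425 + 1424 + ... + 1 + 0
= 1426 * (1426 - 1) / 2
= 1426 * 1425 / 2
= 1016025


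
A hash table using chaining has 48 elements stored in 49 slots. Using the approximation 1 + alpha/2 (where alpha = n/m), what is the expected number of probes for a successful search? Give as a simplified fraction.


Load factor alpha = n/m = 48/49
Expected probes = 1 + alpha/2 = 1 + 48/(2*49)
= 1 + 48/98
= 98/98 + 48/98
= 146/98
Simplify: 73/49


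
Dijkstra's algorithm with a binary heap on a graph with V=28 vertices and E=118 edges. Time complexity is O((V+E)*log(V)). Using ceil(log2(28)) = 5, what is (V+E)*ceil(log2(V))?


Dijkstra with a binary heap: each vertex is extracted once, each edge may relax once.
Each heap operation costs O(log V).
V + E = 28 + 118 = 146
ceil(log2(28)) = 5 (since 2^4 = 16 < 28 <= 32 = 2^5)
Total heap work = (V+E) * ceil(log2(V)) = 146 * 5 = 730


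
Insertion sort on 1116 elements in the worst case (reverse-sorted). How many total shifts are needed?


In the worst case (reverse-sorted), each element shifts past all previous:
  Element 1: 1 shifts
  Element 2: 2 shifts
  Element 3: 3 shifts
  Element 4: 4 shifts
  Element 5: 5 shifts
  ...
  Element 1115: 1115 shifts
Total = 1 + 2 + ... + 1115
= 1116*(1116-1)/2 = 622170


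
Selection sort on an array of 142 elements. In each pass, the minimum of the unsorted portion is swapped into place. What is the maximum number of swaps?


Selection sort performs one swap per pass:
  Pass 1: find min in positions 0 to 141, swap with position 0
  Pass 2: find min in positions 1 to 141, swap with position 1
  Pass 3: find min in positions 2 to 141, swap with position 2
  Pass 4: find min in positions 3 to 141, swap with position 3
  Pass 5: find min in positions 4 to 141, swap with position 4
  ... (136 more passes)
Total passes (and swaps) = n - 1 = 142 - 1 = 141


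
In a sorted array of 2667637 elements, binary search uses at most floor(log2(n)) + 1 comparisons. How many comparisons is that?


Halving sequence: 2667637 -> 1333818 -> 666909 -> 333454 -> 166727 -> 83363 -> 41681 -> 20840 -> 10420 -> 5210 -> 2605 -> 1302 -> 651 -> 325 -> 162 -> 81 -> 40 -> 20 -> 10 -> 5 -> 2 -> 1
Number of halvings = 21
Max comparisons = 21 + 1 = 22


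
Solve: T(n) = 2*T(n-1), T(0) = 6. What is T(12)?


Unrolling:
T(12) = 2*T(11) = 2^2*T(10) = ... = 2^12*T(0)
= 2^12 * 6
= 4096 * 6 = 24576


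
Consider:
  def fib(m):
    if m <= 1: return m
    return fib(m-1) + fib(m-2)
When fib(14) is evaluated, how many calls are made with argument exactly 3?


Let N(m) = number of times fib(m) is called while evaluating fib(14).
N(14) = 1 (the initial call).
N(13) = 1 (only fib(14) calls it).
For 1 <= m <= 12: fib(m) is called by fib(m+1) and fib(m+2), so
  N(m) = N(m+1) + N(m+2).
fib(0) is called only by fib(2), so N(0) = N(2).
Walk down from m=14:
  N(14)=1, N(13)=1, N(12)=2, N(11)=3, N(10)=5, N(9)=8, N(8)=13, N(7)=21, N(6)=34, N(5)=55, N(4)=89, N(3)=144
N(3) = 144


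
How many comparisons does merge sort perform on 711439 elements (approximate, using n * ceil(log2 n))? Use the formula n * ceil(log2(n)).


Recursion depth: ceil(log2(711439)) = 20
Each recursion level merges n = 711439 elements
Total = 711439 * 20 = 14228780


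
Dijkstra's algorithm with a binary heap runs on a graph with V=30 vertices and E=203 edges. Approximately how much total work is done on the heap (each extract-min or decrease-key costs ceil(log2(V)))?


Dijkstra with a binary heap: each vertex is extracted once, each edge may relax once.
Each heap operation costs O(log V).
V + E = 30 + 203 = 233
ceil(log2(30)) = 5 (since 2^4 = 16 < 30 <= 32 = 2^5)
Total heap work = (V+E) * ceil(log2(V)) = 233 * 5 = 1165


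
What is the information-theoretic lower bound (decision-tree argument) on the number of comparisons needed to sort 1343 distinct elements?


A binary decision tree of height h has at most 2^h leaves and needs at least n! of them, so h >= ceil(log2(n!)).
1343! is far too large to multiply out, so use Stirling's series:
  ln(n!) ~ n ln n - n + (1/2) ln(2 pi n) + 1/(12n)  (error below 1/(360 n^3), negligible here)
  ln(1343) = 7.2026612
  n ln n = 1343 * 7.2026612 = 9673.1740
  (1/2) ln(2 pi * 1343) = (1/2) ln(8438.3179) = 4.5203
  1/(12*1343) = 0.0001
  ln(1343!) ~ 9673.1740 - 1343 + 4.5203 + 0.0001 = 8334.6944
Convert to base 2: log2(1343!) = 8334.6944 / ln 2 = 8334.6944 / 0.69314718 = 12024.4223
ceil(12024.4223) = 12025


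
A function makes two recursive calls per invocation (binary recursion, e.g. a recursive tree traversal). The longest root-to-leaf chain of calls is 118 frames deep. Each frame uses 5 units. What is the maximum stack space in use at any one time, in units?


Binary recursion: the two calls run one after the other, so only one root-to-leaf chain of frames is on the stack at a time.
Maximum depth (longest chain) = 118 frames
Each frame = 5 units
Max stack space = 118 * 5 = 590


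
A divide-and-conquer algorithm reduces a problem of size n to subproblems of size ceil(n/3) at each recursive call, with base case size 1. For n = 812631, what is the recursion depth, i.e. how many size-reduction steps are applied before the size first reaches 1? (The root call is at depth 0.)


Each step divides the size by 3 (rounding up); after k steps the size is ceil(n/3^k), which equals 1 exactly when 3^k >= n.
So the depth is the smallest k with 3^k >= 812631, i.e. ceil(log_3(812631)).
3^12 = 531441 < 812631 <= 1594323 = 3^13
Recursion depth = 13


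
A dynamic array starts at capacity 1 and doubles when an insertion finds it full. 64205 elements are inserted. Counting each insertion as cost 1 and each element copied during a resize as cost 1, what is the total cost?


n = 64205
Insertion costs: 64205
Resizes copy 1, 2, 4, ... up to the largest power of 2 that is <= n-1 = 64204, i.e. 32768.
Copy costs = 1 + 2 + 4 + 8 + 16 + 32 + 64 + 128 + 256 + 512 + 1024 + 2048 + 4096 + 8192 + 16384 + 32768 = 65535
Total = 64205 + 65535 = 129740


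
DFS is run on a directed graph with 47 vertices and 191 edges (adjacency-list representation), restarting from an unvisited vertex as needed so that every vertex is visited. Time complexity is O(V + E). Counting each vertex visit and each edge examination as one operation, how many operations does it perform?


A full DFS traversal processes each vertex exactly once (push/pop on stack).
Each directed edge is examined once.
V = 47, E = 191
V + E = 238


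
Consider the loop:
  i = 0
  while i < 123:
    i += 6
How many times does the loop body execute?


Starting at i = 0, each iteration adds 6.
Iterations until i >= 123:
  Iteration 1: i = 0 -> i = 6
  Iteration 2: i = 6 -> i = 12
  Iteration 3: i = 12 -> i = 18
  Iteration 4: i = 18 -> i = 24
  Iteration 5: i = 24 -> i = 30
  Iteration 6: i = 30 -> i = 36
  Iteration 7: i = 36 -> i = 42
  Iteration 8: i = 42 -> i = 48
  ... continuing ...
Total iterations = ceil(123/6) = 21


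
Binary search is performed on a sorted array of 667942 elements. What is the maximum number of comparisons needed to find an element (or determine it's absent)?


Binary search halves the search space each comparison:
  Step 1: search space = 667942 -> 333971
  Step 2: search space = 333971 -> 166985
  Step 3: search space = 166985 -> 83492
  Step 4: search space = 83492 -> 41746
  Step 5: search space = 41746 -> 20873
  Step 6: search space = 20873 -> 10436
  Step 7: search space = 10436 -> 5218
  Step 8: search space = 5218 -> 2609
  Step 9: search space = 2609 -> 1304
  Step 10: search space = 1304 -> 652
  Step 11: search space = 652 -> 326
  Step 12: search space = 326 -> 163
  Step 13: search space = 163 -> 81
  Step 14: search space = 81 -> 40
  Step 15: search space = 40 -> 20
  Step 16: search space = 20 -> 10
  Step 17: search space = 10 -> 5
  Step 18: search space = 5 -> 2
  Step 19: search space = 2 -> 1
  Step 20: search space = 1 (final check)
Maximum comparisons = floor(log2(667942)) + 1 = 19 + 1 = 20


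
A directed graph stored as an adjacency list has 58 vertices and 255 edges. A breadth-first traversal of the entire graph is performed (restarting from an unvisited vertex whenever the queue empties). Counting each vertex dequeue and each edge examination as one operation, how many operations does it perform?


A full BFS traversal dequeues each vertex once and examines each edge once.
Vertex visits: 58
Edge visits: 255
V + E = 58 + 255 = 313


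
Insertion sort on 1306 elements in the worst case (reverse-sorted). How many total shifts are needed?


In the worst case (reverse-sorted), each element shifts past all previous:
  Element 1: 1 shifts
  Element 2: 2 shifts
  Element 3: 3 shifts
  Element 4: 4 shifts
  Element 5: 5 shifts
  ...
  Element 1305: 1305 shifts
Total = 1 + 2 + ... + 1305
= 1306*(1306-1)/2 = 852165


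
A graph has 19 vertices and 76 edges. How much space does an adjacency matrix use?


Adjacency matrix: V x V grid of entries
Space = V^2 = 19^2 = 19 * 19 = 361


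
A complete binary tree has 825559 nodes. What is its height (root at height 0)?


In a complete binary tree, level k holds nodes 2^k .. 2^(k+1)-1 (1-indexed).
Height = floor(log2(n)) = floor(log2(825559)) = 19
Check: 2^19 = 524288 <= 825559 < 1048576 = 2^20


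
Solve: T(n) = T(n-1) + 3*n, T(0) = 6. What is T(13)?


Expanding the recurrence:
T(13) = T(12) + 3*13
       = T(11) + 3*12 + 3*13
       ...
       = T(0) + 3*(1 + 2 + ... + 13)
       = 6 + 3 * 13*14/2
       = 6 + 3 * 91
       = 6 + 273 = 279


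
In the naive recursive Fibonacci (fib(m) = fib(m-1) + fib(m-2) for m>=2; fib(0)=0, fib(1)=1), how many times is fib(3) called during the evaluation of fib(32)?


Let N(m) = number of times fib(m) is called while evaluating fib(32).
N(32) = 1 (the initial call).
N(31) = 1 (only fib(32) calls it).
For 1 <= m <= 30: fib(m) is called by fib(m+1) and fib(m+2), so
  N(m) = N(m+1) + N(m+2).
fib(0) is called only by fib(2), so N(0) = N(2).
Walk down from m=32:
  N(32)=1, N(31)=1, N(30)=2, N(29)=3, N(28)=5, N(27)=8, N(26)=13, N(25)=21, N(24)=34, N(23)=55, N(22)=89, N(21)=144, N(20)=233, N(19)=377, N(18)=610, N(17)=987, N(16)=1597, N(15)=2584, N(14)=4181, N(13)=6765, N(12)=10946, N(11)=17711, N(10)=28657, N(9)=46368, N(8)=75025, N(7)=121393, N(6)=196418, N(5)=317811, N(4)=514229, N(3)=832040
N(3) = 832040


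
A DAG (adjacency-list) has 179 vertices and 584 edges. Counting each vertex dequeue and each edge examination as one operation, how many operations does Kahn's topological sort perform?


V = 179 (vertex processing)
E = 584 (edge processing)
V + E = 179 + 584 = 763


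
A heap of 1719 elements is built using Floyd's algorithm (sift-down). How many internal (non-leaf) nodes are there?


Leaf nodes occupy roughly half the array.
Sift-down is called for each internal node, starting from the last one.
Internal nodes = floor(n/2) = floor(1719/2) = 859


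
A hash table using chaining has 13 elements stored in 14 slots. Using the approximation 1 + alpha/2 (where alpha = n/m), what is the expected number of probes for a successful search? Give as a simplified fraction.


Load factor alpha = n/m = 13/14
Expected probes = 1 + alpha/2 = 1 + 13/(2*14)
= 1 + 13/28
= 28/28 + 13/28
= 41/28


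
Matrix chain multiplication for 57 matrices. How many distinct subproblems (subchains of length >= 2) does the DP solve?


Subproblems are indexed by (i, j) where i < j.
Number of such pairs = n*(n-1)/2
= 57 * 56 / 2
= 1596


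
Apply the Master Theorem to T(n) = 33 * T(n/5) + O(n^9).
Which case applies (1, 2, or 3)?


The Master Theorem: T(n) = a*T(n/b) + O(n^c)
  a = 33, b = 5, c = 9
log_b(a) = log_5(33) ~ 2.173
Compare b^c with a: 5^9 = 1953125 > 33, so c > log_b(a).
Since c > log_b(a), Case 3 applies.
T(n) = O(n^9)
Master Theorem case = 3


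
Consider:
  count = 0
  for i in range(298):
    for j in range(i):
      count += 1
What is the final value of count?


For each i, the inner loop runs i times:
  i=0: inner runs 0 times
  i=1: inner runs 1 time
  i=2: inner runs 2 times
  i=3: inner runs 3 times
  i=4: inner runs 4 times
  i=5: inner runs 5 times
  i=6: inner runs 6 times
  i=7: inner runs 7 times
  ...
Total = 0 + 1 + 2 + ... + 297 = 298*(298-1)/2 = 44253


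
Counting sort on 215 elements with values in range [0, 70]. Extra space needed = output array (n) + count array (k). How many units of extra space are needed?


Output array size: 215 (to store sorted result)
Count array size: 71 (one slot per possible value, range 0 to 70)
Total extra space = 215 + 71 = 286


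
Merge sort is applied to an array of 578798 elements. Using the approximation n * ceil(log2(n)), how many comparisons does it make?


Merge sort divides the array into halves recursively.
Number of levels = ceil(log2(578798)) = 20
At each level, approximately n = 578798 comparisons are needed for merging.
Total comparisons ~ n * ceil(log2(n)) = 578798 * 20 = 11575960


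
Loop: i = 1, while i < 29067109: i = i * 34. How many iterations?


i multiplies by 34 each step:
i = 1 -> 34 -> 1156 -> 39304 -> 1336336 -> 45435424 (stop)
Iterations = ceil(log_34(29067109)) = 5


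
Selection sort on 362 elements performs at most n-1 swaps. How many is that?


Each of the 361 passes places one element in its final position.
Pass 1: swap minimum into position 0
Pass 2: swap minimum of remaining into position 1
...
Pass 361: last two elements, one swap
Maximum swaps = 362 - 1 = 361


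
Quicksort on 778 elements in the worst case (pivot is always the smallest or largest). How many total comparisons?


In the worst case, each partition step picks the worst pivot:
  Partition 1: 777 comparisons (n-1 elements to compare)
  Partition 2: 776 comparisons
  Partition 3: 775 comparisons
  Partition 4: 774 comparisons
  Partition 5: 773 comparisons
  ...
  Last partition: 0 comparisons
Total = (n-1) + (n-2) + ... + 1 + 0 = n*(n-1)/2
= 778*777/2 = 302253


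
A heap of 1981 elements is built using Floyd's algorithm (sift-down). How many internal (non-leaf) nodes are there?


Leaf nodes occupy roughly half the array.
Sift-down is called for each internal node, starting from the last one.
Internal nodes = floor(n/2) = floor(1981/2) = 990


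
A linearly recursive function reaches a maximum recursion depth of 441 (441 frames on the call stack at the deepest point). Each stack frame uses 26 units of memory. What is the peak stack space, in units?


Maximum recursion depth = 441 frames
Memory per frame = 26 units
Total stack space = depth * frame_size
= 441 * 26 = 11466


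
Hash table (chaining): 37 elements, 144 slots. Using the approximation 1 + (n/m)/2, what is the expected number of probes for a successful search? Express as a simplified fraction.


Computing expected probes:
alpha = 37/144
= 1 + alpha/2
= 1 + 37/(2*144)
= (2*144 + 37) / (2*144)
= 325/288


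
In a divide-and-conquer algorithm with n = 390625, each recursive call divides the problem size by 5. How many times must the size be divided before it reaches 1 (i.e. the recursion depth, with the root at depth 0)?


Number of divisions = log_5(390625)
Sizes: 390625 -> 78125 -> 15625 -> 3125 -> 625 -> 125 -> 25 -> 5 -> 1 (8 divisions)
Recursion depth = 8


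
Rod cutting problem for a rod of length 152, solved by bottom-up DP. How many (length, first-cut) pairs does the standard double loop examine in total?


For each subproblem length i = 1..152, the inner loop considers i possible first cuts.
Total = 1 + 2 + ... + 152
= 152*(152+1)/2
= 152*153/2 = 11628


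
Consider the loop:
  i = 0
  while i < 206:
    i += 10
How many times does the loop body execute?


Starting at i = 0, each iteration adds 10.
Iterations until i >= 206:
  Iteration 1: i = 0 -> i = 10
  Iteration 2: i = 10 -> i = 20
  Iteration 3: i = 20 -> i = 30
  Iteration 4: i = 30 -> i = 40
  Iteration 5: i = 40 -> i = 50
  Iteration 6: i = 50 -> i = 60
  Iteration 7: i = 60 -> i = 70
  Iteration 8: i = 70 -> i = 80
  ... continuing ...
Total iterations = ceil(206/10) = 21


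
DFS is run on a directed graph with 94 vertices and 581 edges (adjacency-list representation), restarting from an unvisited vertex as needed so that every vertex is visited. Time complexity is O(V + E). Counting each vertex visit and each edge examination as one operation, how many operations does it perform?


A full DFS traversal processes each vertex exactly once (push/pop on stack).
Each directed edge is examined once.
V = 94, E = 581
V + E = 675


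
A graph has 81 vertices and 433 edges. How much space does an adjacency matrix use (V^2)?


Adjacency matrix: V x V grid of entries
Space = V^2 = 81^2 = 81 * 81 = 6561


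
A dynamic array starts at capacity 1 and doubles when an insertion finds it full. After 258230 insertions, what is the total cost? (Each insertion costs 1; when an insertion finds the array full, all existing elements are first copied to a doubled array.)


Insertion cost: 258230 (one per element)
Resizes occur just before inserting elements 2, 3, 5, 9, ...
Elements copied at each resize: 1 + 2 + 4 + 8 + 16 + 32 + 64 + 128 + 256 + 512 + 1024 + 2048 + 4096 + 8192 + 16384 + 32768 + 65536 + 131072
Sum of copies = 262143 (geometric series: 2^k - 1)
Total = 258230 + 262143 = 520373
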